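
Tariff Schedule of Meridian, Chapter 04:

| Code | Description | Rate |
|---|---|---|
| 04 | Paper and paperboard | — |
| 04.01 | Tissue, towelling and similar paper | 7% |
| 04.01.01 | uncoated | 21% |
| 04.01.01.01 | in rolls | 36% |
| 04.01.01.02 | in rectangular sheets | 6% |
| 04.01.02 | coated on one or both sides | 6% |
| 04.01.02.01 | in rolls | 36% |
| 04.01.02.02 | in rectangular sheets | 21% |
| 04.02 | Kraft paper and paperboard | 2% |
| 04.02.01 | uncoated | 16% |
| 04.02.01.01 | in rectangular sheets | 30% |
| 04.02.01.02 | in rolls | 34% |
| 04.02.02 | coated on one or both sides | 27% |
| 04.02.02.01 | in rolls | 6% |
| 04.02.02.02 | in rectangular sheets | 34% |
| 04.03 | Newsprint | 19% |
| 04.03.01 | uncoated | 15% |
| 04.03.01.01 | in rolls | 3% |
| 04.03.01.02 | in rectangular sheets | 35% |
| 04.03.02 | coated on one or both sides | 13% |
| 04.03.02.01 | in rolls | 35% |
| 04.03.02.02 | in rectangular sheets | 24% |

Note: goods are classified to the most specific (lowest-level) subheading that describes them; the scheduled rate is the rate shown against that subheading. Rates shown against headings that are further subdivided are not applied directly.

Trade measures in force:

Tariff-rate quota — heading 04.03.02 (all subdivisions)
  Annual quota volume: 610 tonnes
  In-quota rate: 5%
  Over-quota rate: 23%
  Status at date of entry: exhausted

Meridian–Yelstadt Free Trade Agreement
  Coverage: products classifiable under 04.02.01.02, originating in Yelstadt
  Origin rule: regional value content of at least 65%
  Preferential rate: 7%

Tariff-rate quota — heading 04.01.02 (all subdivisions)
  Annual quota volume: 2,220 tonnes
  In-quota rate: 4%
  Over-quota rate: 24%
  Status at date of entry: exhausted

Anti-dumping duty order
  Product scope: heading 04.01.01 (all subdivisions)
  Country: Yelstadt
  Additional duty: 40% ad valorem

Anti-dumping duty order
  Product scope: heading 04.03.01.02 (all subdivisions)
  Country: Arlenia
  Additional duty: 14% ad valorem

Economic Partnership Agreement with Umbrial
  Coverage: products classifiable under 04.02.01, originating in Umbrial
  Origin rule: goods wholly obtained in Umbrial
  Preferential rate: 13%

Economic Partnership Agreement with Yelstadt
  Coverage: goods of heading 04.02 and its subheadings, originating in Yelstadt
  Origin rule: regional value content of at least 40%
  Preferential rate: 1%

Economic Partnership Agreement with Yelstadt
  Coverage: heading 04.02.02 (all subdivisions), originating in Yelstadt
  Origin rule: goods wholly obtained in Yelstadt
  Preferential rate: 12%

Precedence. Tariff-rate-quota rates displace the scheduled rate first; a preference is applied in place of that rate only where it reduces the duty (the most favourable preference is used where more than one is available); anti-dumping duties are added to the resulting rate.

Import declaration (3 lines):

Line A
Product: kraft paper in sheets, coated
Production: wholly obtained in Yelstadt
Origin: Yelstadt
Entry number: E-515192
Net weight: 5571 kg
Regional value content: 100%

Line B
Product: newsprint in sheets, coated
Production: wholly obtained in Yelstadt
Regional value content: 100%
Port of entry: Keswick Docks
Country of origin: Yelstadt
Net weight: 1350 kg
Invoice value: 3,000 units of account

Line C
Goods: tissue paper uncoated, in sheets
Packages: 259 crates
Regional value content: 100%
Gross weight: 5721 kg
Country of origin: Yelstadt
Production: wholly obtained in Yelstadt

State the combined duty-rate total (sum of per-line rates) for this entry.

70%

Line A: kraft paper → 04.02; coated → 04.02.02; in sheets → 04.02.02.02. Scheduled 34%. Yelstadt agreement on 04.02.01.02: 04.02.02.02 not covered; Yelstadt agreement on 04.02: RVC ≥ 40% → 1% available; Yelstadt agreement on 04.02.02: wholly obtained → 12% available; preferential 1%. → 1%.
Line B: newsprint → 04.03; coated → 04.03.02; in sheets → 04.03.02.02. Scheduled 24%. quota on 04.03.02 exhausted → over-quota 23%; Yelstadt agreement on 04.02.01.02: 04.03.02.02 not covered; Yelstadt agreement on 04.02: 04.03.02.02 not covered; Yelstadt agreement on 04.02.02: 04.03.02.02 not covered. → 23%.
Line C: tissue paper → 04.01; uncoated → 04.01.01; in sheets → 04.01.01.02. Scheduled 6%. Yelstadt agreement on 04.02.01.02: 04.01.01.02 not covered; Yelstadt agreement on 04.02: 04.01.01.02 not covered; Yelstadt agreement on 04.02.02: 04.01.01.02 not covered; anti-dumping (Yelstadt, 04.01.01): +40%; total 6% + 40% = 46%. → 46%.
Sum: 1% + 23% + 46% = 70%.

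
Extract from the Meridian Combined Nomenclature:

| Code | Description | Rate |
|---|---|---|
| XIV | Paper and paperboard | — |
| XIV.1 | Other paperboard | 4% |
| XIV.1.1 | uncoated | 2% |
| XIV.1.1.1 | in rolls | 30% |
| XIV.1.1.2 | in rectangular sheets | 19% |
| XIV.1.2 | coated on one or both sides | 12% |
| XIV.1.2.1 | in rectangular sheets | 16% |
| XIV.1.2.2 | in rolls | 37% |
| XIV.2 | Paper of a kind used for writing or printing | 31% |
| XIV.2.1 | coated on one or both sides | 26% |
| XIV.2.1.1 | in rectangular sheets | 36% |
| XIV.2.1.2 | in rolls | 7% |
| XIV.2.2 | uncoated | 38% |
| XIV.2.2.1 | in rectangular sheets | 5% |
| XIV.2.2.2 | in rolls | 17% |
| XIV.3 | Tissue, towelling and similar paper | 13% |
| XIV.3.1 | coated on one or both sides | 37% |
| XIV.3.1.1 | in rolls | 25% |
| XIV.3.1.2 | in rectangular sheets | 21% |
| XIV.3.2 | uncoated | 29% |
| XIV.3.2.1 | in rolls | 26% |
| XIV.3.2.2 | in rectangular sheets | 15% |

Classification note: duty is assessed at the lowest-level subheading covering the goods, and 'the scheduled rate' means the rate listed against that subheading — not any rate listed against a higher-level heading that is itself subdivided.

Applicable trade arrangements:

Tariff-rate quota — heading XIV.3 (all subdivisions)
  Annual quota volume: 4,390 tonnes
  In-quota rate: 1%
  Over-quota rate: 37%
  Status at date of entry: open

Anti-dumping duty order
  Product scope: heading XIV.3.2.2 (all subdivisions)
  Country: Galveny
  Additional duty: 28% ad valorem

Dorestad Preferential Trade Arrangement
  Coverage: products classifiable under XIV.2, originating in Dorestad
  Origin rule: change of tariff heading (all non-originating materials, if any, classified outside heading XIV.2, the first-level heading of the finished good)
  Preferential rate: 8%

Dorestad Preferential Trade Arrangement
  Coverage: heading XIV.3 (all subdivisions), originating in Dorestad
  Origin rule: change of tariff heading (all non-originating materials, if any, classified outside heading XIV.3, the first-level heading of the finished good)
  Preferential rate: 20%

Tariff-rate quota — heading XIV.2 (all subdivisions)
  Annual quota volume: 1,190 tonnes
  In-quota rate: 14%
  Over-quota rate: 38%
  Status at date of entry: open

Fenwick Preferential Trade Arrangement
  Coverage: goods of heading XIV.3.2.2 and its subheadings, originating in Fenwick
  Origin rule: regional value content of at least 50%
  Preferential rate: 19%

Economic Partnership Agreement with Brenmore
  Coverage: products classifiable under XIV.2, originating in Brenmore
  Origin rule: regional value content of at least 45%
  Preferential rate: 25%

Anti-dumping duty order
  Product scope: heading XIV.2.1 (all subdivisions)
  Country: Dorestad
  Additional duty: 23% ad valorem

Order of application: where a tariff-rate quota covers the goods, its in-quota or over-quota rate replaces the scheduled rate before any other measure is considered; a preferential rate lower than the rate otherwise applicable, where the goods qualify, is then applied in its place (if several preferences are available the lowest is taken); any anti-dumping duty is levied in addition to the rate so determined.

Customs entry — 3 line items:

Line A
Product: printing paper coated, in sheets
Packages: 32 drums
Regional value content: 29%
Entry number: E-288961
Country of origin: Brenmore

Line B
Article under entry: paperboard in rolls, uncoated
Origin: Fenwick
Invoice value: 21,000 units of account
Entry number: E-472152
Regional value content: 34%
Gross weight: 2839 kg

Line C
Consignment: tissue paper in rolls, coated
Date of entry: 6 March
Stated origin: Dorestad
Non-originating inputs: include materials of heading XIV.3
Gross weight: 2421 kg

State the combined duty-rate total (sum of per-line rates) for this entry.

45%

Line A: printing paper → XIV.2; coated → XIV.2.1; in sheets → XIV.2.1.1. Scheduled 36%. quota on XIV.2 open → in-quota 14%; Brenmore agreement on XIV.2: RVC < 45%. → 14%.
Line B: paperboard → XIV.1; uncoated → XIV.1.1; in rolls → XIV.1.1.1. Scheduled 30%. Fenwick agreement on XIV.3.2.2: XIV.1.1.1 not covered. → 30%.
Line C: tissue paper → XIV.3; coated → XIV.3.1; in rolls → XIV.3.1.1. Scheduled 25%. quota on XIV.3 open → in-quota 1%; Dorestad agreement on XIV.2: XIV.3.1.1 not covered; Dorestad agreement on XIV.3: CTH not met. → 1%.
Sum: 14% + 30% + 1% = 45%.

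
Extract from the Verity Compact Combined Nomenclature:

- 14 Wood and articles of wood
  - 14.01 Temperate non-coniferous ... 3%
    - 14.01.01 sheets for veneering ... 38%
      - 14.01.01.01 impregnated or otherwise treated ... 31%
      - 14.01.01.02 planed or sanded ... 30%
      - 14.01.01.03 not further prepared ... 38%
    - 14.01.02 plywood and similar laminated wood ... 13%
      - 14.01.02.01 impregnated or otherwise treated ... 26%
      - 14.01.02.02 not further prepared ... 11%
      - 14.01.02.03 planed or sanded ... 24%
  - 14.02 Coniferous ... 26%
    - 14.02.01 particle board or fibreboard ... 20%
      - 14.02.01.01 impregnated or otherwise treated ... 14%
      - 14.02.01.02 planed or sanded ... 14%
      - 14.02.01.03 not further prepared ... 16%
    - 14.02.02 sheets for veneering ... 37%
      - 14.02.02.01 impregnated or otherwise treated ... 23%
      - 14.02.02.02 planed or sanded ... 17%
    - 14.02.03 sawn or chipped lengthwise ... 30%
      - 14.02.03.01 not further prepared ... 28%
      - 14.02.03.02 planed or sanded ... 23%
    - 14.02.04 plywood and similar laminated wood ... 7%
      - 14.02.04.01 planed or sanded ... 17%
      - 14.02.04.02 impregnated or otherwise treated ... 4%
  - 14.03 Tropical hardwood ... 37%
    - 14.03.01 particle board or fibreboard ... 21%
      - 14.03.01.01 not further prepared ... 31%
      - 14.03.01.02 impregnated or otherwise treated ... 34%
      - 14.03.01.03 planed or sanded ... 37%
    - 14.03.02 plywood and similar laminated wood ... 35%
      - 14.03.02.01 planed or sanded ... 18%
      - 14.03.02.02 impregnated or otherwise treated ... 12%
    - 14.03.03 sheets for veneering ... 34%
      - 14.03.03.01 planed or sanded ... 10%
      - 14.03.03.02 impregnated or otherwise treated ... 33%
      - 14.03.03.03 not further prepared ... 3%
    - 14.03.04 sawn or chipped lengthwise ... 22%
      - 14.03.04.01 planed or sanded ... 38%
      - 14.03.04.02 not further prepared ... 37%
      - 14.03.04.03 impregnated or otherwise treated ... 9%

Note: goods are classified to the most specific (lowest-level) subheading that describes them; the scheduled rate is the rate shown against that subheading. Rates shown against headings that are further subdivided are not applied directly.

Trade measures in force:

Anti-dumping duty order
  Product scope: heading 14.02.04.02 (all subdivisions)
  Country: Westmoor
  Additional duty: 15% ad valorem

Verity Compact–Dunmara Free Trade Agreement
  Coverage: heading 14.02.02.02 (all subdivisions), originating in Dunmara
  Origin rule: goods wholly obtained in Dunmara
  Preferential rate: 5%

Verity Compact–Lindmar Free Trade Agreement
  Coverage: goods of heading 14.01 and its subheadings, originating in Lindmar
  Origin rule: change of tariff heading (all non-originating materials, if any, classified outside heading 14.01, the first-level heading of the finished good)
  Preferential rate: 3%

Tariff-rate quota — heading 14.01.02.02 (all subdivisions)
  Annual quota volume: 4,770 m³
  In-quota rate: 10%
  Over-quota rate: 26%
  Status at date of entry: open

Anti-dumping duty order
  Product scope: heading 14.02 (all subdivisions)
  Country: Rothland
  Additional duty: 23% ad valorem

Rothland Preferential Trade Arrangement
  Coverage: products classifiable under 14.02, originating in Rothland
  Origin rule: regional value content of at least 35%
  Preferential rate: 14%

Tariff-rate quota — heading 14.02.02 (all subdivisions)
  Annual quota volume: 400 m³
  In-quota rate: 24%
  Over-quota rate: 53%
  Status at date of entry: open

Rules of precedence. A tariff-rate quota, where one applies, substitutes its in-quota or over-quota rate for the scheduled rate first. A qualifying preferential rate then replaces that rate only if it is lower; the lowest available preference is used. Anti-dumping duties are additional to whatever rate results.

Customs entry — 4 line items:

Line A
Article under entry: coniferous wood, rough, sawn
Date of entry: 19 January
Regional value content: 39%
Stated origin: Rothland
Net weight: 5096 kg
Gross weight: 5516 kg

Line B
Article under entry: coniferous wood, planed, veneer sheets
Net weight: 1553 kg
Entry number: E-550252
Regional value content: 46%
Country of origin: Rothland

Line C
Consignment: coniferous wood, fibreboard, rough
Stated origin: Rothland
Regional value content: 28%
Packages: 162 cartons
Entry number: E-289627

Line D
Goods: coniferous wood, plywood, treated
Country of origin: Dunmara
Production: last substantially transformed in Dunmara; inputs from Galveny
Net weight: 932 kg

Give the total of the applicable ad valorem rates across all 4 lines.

Line A: coniferous → 14.02; sawn → 14.02.03; rough → 14.02.03.01. Scheduled 28%. Rothland agreement on 14.02: RVC ≥ 35% → 14% available; preferential 14%; anti-dumping (Rothland, 14.02): +23%; total 14% + 23% = 37%. → 37%.
Line B: coniferous → 14.02; veneer sheets → 14.02.02; planed → 14.02.02.02. Scheduled 17%. quota on 14.02.02 open → in-quota 24%; Rothland agreement on 14.02: RVC ≥ 35% → 14% available; preferential 14%; anti-dumping (Rothland, 14.02): +23%; total 14% + 23% = 37%. → 37%.
Line C: coniferous → 14.02; fibreboard → 14.02.01; rough → 14.02.01.03. Scheduled 16%. Rothland agreement on 14.02: RVC < 35%; anti-dumping (Rothland, 14.02): +23%; total 16% + 23% = 39%. → 39%.
Line D: coniferous → 14.02; plywood → 14.02.04; treated → 14.02.04.02. Scheduled 4%. Dunmara agreement on 14.02.02.02: 14.02.04.02 not covered. → 4%.
Sum: 37% + 37% + 39% + 4% = 117%.

117%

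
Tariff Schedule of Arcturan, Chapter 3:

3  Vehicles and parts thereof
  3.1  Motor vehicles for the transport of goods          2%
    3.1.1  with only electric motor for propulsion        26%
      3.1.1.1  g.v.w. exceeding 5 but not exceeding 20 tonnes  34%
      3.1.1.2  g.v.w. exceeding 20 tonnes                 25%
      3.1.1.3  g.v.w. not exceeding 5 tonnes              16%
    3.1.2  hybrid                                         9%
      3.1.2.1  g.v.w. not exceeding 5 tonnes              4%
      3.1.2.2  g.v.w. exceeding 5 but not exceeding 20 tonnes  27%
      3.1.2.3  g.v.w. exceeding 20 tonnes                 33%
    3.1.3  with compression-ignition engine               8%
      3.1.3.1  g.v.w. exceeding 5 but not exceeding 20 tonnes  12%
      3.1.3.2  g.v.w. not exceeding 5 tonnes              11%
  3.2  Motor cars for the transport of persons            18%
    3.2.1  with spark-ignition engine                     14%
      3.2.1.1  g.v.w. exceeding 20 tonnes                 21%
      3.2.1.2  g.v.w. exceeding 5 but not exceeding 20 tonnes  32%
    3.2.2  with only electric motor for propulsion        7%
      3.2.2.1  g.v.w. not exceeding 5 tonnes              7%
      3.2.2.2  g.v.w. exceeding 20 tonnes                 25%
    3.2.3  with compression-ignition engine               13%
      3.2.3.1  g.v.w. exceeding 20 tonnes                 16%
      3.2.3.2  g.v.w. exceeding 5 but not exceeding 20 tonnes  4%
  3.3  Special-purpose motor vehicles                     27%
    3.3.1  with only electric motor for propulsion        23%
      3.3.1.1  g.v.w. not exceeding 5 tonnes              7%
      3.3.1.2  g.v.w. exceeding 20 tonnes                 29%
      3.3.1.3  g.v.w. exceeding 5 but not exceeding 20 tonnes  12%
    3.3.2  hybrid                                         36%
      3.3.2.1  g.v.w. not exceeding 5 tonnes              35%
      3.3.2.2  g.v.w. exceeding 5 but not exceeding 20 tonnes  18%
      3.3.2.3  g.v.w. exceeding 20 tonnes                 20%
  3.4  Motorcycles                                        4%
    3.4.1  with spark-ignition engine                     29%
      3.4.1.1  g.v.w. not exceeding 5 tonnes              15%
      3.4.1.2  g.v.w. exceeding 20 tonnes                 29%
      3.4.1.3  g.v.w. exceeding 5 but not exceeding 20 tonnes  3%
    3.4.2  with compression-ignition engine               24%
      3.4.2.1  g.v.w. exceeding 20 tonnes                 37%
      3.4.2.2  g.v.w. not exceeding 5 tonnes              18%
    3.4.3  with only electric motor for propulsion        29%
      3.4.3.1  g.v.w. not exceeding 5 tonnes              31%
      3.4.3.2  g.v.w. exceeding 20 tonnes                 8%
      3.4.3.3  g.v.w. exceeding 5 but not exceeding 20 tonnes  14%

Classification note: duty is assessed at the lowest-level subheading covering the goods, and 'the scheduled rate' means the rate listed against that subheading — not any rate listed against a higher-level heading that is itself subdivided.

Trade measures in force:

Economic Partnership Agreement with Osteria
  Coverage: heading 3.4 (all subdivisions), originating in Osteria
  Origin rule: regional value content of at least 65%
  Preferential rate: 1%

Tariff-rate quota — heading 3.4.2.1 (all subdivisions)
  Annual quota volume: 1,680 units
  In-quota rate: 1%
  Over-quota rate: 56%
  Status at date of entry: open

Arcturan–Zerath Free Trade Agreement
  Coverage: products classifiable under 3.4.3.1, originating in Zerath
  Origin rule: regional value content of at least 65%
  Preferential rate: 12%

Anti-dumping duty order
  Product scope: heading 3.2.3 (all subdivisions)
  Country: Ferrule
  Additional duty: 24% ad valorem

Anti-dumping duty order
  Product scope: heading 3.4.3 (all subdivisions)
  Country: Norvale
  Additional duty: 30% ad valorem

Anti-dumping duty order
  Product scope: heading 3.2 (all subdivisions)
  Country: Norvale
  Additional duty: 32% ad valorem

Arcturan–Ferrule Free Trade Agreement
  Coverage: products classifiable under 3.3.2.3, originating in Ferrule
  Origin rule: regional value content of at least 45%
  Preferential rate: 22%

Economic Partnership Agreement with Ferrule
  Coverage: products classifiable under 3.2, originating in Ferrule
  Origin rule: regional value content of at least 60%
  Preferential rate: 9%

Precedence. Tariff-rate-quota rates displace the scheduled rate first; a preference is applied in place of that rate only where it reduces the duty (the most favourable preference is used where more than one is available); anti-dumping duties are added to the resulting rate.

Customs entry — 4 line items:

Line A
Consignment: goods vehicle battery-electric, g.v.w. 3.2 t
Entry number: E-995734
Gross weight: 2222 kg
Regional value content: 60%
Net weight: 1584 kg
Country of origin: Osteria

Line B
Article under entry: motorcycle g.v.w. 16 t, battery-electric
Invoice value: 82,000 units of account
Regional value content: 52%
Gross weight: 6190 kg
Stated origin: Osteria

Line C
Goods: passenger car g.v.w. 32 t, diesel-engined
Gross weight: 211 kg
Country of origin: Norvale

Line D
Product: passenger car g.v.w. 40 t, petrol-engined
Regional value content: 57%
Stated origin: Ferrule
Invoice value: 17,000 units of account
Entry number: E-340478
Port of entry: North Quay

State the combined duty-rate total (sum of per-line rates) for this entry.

Line A: goods vehicle → 3.1; battery-electric → 3.1.1; g.v.w. 3.2 t → 3.1.1.3. Scheduled 16%. Osteria agreement on 3.4: 3.1.1.3 not covered. → 16%.
Line B: motorcycle → 3.4; battery-electric → 3.4.3; g.v.w. 16 t → 3.4.3.3. Scheduled 14%. Osteria agreement on 3.4: RVC < 65%. → 14%.
Line C: passenger car → 3.2; diesel-engined → 3.2.3; g.v.w. 32 t → 3.2.3.1. Scheduled 16%. anti-dumping (Norvale, 3.2): +32%; total 16% + 32% = 48%. → 48%.
Line D: passenger car → 3.2; petrol-engined → 3.2.1; g.v.w. 40 t → 3.2.1.1. Scheduled 21%. Ferrule agreement on 3.3.2.3: 3.2.1.1 not covered; Ferrule agreement on 3.2: RVC < 60%. → 21%.
Sum: 16% + 14% + 48% + 21% = 99%.

99%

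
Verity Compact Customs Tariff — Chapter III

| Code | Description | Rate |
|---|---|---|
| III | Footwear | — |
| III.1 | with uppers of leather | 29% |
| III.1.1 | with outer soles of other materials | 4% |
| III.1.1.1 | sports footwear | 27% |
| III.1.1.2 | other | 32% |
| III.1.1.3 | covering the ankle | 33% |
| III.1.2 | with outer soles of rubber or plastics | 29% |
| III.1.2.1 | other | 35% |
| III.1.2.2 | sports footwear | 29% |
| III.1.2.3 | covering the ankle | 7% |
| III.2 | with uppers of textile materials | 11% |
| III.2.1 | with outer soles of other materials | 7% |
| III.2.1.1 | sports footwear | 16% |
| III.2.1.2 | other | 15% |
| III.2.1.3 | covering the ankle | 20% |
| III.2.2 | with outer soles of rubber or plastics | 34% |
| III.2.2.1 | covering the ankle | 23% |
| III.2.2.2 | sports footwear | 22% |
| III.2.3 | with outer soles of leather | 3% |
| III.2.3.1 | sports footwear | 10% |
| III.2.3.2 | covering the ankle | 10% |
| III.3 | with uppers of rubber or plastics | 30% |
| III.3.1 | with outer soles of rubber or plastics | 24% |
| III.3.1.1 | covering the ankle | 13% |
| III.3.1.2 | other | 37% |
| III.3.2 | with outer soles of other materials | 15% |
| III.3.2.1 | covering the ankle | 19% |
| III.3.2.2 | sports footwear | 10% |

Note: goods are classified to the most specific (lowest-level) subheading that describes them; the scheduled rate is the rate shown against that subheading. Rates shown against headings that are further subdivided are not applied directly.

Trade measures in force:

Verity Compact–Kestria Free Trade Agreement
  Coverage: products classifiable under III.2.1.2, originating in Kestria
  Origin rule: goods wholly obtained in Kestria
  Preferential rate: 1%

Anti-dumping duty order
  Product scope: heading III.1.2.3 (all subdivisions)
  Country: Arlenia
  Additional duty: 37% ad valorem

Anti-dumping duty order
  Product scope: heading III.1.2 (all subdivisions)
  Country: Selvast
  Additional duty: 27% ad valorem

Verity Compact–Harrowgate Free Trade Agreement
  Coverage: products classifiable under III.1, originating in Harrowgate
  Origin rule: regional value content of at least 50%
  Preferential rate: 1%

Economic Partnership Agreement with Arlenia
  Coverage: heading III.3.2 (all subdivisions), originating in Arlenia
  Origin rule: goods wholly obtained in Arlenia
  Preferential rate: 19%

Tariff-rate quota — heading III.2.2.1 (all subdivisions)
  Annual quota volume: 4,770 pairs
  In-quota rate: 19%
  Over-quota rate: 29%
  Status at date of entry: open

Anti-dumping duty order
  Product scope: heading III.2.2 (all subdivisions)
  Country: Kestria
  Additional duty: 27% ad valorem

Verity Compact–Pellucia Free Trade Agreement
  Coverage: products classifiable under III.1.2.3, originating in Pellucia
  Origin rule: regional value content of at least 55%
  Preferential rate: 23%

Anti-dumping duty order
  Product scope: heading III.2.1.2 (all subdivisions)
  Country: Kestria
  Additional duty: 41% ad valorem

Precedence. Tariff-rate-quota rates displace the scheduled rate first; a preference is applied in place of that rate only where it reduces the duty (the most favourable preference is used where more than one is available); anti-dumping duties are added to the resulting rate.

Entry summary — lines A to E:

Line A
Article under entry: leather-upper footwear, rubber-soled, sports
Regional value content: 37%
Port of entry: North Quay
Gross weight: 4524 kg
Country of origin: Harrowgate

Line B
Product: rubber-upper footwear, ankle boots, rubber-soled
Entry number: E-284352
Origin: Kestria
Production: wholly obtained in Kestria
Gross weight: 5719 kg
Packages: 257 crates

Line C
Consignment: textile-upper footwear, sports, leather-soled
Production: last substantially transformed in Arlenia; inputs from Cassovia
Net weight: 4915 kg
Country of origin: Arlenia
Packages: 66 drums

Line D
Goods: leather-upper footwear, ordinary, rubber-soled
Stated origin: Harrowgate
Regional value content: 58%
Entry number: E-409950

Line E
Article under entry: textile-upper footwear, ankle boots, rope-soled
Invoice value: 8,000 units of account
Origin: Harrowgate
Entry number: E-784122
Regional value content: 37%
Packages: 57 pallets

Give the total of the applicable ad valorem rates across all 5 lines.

73%

Line A: leather-upper → III.1; rubber-soled → III.1.2; sports → III.1.2.2. Scheduled 29%. Harrowgate agreement on III.1: RVC < 50%. → 29%.
Line B: rubber-upper → III.3; rubber-soled → III.3.1; ankle boots → III.3.1.1. Scheduled 13%. Kestria agreement on III.2.1.2: III.3.1.1 not covered. → 13%.
Line C: textile-upper → III.2; leather-soled → III.2.3; sports → III.2.3.1. Scheduled 10%. Arlenia agreement on III.3.2: III.2.3.1 not covered. → 10%.
Line D: leather-upper → III.1; rubber-soled → III.1.2; ordinary → III.1.2.1. Scheduled 35%. Harrowgate agreement on III.1: RVC ≥ 50% → 1% available; preferential 1%. → 1%.
Line E: textile-upper → III.2; rope-soled → III.2.1; ankle boots → III.2.1.3. Scheduled 20%. Harrowgate agreement on III.1: III.2.1.3 not covered. → 20%.
Sum: 29% + 13% + 10% + 1% + 20% = 73%.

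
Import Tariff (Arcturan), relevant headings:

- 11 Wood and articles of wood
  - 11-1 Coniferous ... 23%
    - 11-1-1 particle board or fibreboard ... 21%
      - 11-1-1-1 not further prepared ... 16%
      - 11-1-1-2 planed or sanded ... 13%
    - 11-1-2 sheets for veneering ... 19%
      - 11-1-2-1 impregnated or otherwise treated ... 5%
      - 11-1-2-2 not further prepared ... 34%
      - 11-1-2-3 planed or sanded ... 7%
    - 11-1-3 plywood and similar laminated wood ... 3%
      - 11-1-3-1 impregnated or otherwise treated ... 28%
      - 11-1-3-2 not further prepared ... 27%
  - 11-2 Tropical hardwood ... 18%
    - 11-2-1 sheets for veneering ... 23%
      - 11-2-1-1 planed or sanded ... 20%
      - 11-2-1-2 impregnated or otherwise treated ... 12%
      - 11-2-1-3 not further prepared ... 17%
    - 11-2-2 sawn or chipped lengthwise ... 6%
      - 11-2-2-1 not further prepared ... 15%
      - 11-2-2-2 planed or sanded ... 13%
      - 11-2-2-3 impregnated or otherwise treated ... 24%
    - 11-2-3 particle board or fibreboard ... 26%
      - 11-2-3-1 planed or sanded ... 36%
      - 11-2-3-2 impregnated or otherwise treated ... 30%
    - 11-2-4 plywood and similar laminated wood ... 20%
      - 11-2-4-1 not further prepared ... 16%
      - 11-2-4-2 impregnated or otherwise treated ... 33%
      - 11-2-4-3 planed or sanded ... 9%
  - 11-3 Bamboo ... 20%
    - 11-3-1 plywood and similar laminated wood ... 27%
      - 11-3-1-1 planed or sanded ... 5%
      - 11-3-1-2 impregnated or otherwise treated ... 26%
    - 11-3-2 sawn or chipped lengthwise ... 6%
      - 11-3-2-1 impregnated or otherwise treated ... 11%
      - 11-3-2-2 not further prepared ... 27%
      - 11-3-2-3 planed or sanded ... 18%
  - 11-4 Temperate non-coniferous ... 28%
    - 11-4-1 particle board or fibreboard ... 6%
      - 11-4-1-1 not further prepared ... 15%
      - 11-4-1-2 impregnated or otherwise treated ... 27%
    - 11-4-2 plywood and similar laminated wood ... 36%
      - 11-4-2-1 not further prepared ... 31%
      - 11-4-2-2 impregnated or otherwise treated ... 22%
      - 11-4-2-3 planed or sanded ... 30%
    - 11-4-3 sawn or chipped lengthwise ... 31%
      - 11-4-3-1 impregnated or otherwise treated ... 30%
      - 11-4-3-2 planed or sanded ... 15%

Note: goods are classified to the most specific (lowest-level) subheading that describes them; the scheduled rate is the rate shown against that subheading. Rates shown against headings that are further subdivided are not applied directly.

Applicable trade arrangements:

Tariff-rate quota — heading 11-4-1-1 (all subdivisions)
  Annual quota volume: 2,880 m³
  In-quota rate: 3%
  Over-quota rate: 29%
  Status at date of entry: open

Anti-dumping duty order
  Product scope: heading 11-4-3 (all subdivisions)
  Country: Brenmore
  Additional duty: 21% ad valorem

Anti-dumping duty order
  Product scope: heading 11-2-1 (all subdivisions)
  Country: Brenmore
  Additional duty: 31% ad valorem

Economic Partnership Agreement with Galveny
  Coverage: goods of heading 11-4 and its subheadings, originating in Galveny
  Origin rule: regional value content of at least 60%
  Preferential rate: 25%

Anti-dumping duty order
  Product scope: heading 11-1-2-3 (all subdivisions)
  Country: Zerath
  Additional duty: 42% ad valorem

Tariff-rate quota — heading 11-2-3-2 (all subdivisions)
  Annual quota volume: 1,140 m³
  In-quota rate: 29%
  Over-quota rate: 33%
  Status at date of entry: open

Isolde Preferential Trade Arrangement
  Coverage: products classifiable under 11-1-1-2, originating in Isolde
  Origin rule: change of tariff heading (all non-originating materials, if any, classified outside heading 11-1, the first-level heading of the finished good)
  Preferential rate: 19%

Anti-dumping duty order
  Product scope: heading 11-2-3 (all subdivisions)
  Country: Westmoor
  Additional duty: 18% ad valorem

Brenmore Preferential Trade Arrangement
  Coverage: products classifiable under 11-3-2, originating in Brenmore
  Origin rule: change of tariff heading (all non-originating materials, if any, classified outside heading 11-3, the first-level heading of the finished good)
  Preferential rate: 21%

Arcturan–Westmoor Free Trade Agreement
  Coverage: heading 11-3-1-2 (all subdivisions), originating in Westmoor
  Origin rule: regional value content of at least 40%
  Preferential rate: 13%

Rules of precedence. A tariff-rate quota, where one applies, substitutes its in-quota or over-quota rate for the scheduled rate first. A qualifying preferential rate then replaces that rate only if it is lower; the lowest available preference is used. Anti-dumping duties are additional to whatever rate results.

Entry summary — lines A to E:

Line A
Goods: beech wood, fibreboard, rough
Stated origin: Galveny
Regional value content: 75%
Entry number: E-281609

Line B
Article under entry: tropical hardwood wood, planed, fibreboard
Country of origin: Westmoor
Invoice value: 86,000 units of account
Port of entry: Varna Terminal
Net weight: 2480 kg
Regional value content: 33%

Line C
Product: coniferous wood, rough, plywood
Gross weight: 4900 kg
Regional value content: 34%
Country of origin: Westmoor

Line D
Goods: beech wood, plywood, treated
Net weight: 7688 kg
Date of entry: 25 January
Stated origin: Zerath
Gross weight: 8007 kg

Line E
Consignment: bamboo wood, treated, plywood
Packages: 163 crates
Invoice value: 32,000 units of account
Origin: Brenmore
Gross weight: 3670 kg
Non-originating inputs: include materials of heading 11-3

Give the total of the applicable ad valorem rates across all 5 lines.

132%

Line A: beech → 11-4; fibreboard → 11-4-1; rough → 11-4-1-1. Scheduled 15%. quota on 11-4-1-1 open → in-quota 3%; Galveny agreement on 11-4: RVC ≥ 60% → 25% available; preference 25% not lower than 3% → no reduction. → 3%.
Line B: tropical hardwood → 11-2; fibreboard → 11-2-3; planed → 11-2-3-1. Scheduled 36%. Westmoor agreement on 11-3-1-2: 11-2-3-1 not covered; anti-dumping (Westmoor, 11-2-3): +18%; total 36% + 18% = 54%. → 54%.
Line C: coniferous → 11-1; plywood → 11-1-3; rough → 11-1-3-2. Scheduled 27%. Westmoor agreement on 11-3-1-2: 11-1-3-2 not covered. → 27%.
Line D: beech → 11-4; plywood → 11-4-2; treated → 11-4-2-2. Scheduled 22%. No special measure applies. → 22%.
Line E: bamboo → 11-3; plywood → 11-3-1; treated → 11-3-1-2. Scheduled 26%. Brenmore agreement on 11-3-2: 11-3-1-2 not covered. → 26%.
Sum: 3% + 54% + 27% + 22% + 26% = 132%.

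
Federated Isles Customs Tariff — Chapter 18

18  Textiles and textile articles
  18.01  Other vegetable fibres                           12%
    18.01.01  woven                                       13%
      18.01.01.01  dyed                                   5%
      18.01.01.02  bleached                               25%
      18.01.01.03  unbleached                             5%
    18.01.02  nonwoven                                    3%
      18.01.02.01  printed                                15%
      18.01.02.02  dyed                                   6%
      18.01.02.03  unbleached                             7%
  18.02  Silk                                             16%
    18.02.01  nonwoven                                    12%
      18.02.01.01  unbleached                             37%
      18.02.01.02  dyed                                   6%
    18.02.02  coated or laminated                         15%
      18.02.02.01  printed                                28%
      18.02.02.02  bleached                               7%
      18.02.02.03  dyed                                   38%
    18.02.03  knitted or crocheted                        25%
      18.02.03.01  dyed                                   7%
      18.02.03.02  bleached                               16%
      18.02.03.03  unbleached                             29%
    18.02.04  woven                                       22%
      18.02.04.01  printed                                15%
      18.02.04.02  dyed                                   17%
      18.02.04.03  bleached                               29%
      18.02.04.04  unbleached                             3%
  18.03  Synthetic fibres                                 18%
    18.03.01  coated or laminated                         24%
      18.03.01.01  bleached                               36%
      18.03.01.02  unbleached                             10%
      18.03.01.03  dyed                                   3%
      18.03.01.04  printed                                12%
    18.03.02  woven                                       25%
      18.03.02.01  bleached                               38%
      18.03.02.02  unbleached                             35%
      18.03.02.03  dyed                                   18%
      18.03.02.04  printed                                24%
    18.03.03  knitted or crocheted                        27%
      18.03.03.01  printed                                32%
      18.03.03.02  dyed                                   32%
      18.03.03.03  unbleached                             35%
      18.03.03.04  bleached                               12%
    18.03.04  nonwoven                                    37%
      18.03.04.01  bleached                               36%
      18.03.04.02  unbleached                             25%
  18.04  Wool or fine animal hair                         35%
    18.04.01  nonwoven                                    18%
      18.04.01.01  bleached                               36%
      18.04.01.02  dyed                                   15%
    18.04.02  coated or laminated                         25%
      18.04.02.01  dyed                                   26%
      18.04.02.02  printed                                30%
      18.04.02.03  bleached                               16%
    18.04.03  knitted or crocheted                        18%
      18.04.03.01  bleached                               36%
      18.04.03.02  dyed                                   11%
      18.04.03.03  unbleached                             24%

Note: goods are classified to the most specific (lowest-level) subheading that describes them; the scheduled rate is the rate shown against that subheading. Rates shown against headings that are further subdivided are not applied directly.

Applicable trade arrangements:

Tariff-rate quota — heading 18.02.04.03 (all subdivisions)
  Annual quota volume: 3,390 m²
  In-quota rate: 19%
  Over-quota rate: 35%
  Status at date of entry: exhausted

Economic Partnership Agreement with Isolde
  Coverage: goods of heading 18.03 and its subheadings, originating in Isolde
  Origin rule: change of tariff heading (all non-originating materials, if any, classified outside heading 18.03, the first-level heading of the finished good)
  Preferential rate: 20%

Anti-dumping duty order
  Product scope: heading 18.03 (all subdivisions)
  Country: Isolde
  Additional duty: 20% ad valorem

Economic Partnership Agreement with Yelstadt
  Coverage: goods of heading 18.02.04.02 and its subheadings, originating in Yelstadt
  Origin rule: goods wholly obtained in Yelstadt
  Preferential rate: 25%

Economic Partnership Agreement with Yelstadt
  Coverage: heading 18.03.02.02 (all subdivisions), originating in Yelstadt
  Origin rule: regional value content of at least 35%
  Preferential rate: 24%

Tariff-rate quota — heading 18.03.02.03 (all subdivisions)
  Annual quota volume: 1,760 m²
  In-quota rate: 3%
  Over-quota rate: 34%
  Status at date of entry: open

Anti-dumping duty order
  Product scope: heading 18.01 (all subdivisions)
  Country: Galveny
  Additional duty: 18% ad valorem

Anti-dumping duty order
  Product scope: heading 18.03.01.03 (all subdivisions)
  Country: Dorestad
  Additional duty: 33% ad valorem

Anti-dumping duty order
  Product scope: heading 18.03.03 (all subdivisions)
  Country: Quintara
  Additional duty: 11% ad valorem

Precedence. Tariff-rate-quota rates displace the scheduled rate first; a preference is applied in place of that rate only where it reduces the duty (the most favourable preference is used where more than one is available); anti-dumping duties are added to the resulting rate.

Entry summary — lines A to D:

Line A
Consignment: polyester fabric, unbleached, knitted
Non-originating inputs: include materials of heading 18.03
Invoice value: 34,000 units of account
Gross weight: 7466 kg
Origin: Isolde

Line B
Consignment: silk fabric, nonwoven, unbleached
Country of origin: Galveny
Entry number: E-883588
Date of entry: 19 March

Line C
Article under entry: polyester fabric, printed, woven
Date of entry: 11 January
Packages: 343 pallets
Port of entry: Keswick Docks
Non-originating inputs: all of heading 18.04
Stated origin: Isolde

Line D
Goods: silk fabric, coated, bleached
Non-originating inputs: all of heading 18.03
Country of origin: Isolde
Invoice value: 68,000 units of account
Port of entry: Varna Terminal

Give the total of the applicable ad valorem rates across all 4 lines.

Line A: polyester → 18.03; knitted → 18.03.03; unbleached → 18.03.03.03. Scheduled 35%. Isolde agreement on 18.03: CTH not met; anti-dumping (Isolde, 18.03): +20%; total 35% + 20% = 55%. → 55%.
Line B: silk → 18.02; nonwoven → 18.02.01; unbleached → 18.02.01.01. Scheduled 37%. No special measure applies. → 37%.
Line C: polyester → 18.03; woven → 18.03.02; printed → 18.03.02.04. Scheduled 24%. Isolde agreement on 18.03: CTH met → 20% available; preferential 20%; anti-dumping (Isolde, 18.03): +20%; total 20% + 20% = 40%. → 40%.
Line D: silk → 18.02; coated → 18.02.02; bleached → 18.02.02.02. Scheduled 7%. Isolde agreement on 18.03: 18.02.02.02 not covered. → 7%.
Sum: 55% + 37% + 40% + 7% = 139%.

139%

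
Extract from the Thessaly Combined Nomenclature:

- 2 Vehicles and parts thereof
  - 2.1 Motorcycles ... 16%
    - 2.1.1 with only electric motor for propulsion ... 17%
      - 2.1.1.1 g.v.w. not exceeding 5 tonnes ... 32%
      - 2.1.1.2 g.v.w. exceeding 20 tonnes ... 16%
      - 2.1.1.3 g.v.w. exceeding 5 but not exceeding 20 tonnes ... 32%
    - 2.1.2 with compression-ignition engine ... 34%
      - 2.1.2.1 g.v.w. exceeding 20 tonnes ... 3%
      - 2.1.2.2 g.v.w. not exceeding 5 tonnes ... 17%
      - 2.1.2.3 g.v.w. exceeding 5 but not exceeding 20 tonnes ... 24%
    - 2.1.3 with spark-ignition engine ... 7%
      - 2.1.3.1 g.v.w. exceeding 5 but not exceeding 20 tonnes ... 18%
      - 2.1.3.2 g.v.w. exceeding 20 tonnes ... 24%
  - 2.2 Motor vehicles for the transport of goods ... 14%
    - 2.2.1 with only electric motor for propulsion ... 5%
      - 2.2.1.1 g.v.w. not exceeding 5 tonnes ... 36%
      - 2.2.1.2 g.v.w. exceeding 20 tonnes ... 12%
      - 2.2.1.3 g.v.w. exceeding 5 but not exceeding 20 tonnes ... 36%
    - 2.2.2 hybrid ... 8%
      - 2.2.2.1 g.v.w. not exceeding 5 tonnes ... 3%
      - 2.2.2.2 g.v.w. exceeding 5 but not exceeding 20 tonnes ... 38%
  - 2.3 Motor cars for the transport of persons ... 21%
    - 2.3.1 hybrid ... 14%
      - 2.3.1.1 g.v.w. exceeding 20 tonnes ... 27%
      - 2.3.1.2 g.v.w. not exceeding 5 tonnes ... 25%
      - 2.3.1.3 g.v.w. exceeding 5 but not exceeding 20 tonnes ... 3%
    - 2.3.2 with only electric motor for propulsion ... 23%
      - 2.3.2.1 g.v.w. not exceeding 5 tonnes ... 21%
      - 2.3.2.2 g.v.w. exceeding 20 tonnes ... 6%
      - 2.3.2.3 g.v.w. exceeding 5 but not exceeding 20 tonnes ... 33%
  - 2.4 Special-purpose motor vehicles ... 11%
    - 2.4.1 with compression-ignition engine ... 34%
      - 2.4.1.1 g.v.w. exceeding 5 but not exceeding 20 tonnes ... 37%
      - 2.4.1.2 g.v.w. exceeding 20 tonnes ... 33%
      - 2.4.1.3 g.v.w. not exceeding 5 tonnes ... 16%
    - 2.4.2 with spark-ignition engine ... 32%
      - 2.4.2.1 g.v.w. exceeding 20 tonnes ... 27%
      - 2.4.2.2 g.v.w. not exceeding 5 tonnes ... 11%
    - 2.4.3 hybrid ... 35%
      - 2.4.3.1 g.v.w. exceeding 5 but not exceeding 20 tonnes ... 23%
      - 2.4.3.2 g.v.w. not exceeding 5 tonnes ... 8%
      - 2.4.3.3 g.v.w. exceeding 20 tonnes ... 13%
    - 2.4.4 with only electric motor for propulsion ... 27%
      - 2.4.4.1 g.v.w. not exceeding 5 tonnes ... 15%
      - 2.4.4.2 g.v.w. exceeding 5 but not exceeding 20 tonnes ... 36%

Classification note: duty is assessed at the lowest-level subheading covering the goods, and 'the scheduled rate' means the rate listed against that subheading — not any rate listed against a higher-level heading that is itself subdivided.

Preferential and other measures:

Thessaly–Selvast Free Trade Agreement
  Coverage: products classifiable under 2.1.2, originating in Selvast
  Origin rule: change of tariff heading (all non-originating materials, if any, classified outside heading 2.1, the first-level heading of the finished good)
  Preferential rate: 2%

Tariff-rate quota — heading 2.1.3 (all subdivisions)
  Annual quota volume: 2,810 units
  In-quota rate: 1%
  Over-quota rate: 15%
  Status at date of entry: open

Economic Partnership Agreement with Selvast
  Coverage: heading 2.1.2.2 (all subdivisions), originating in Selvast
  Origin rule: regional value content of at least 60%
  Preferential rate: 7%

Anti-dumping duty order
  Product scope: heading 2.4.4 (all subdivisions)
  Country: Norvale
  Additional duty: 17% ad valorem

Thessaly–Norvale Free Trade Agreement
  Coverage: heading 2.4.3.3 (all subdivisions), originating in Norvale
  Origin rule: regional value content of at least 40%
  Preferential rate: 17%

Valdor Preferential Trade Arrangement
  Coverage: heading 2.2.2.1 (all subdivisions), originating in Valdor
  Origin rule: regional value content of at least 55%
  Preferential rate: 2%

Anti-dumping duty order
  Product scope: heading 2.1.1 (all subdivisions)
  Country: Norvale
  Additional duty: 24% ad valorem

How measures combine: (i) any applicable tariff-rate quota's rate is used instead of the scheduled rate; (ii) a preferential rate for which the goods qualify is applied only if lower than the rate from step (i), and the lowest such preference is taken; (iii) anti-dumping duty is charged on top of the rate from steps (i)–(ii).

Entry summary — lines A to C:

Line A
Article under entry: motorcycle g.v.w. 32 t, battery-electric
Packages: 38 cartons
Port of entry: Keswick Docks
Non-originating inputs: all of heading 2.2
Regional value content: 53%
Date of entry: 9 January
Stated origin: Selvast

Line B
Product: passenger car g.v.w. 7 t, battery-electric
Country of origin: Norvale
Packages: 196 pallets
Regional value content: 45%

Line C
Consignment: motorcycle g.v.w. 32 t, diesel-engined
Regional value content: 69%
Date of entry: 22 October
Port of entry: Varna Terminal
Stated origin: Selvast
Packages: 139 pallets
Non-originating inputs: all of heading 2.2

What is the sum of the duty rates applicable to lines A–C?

51%

Line A: motorcycle → 2.1; battery-electric → 2.1.1; g.v.w. 32 t → 2.1.1.2. Scheduled 16%. Selvast agreement on 2.1.2: 2.1.1.2 not covered; Selvast agreement on 2.1.2.2: 2.1.1.2 not covered. → 16%.
Line B: passenger car → 2.3; battery-electric → 2.3.2; g.v.w. 7 t → 2.3.2.3. Scheduled 33%. Norvale agreement on 2.4.3.3: 2.3.2.3 not covered. → 33%.
Line C: motorcycle → 2.1; diesel-engined → 2.1.2; g.v.w. 32 t → 2.1.2.1. Scheduled 3%. Selvast agreement on 2.1.2: CTH met → 2% available; Selvast agreement on 2.1.2.2: 2.1.2.1 not covered; preferential 2%. → 2%.
Sum: 16% + 33% + 2% = 51%.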